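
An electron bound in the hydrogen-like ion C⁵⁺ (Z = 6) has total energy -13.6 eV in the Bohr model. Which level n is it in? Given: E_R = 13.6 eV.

6

E_n = −E_R Z²/n² ⇒ n² = E_R Z²/(−E_n) = 13.6 × 6² / 13.6 ≈ 36.00
n = 6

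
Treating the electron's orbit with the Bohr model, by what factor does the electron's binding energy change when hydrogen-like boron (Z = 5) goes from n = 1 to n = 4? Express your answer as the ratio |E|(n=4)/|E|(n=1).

|E| ∝ Z^2 · n^-2; with Z fixed, |E| ∝ n^-2.
|E|(n=4)/|E|(n=1) = (4/1)^-2 = 1/16

1/16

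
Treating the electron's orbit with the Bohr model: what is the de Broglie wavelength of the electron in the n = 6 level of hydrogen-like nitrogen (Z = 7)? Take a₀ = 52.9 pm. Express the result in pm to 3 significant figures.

The Bohr quantisation condition is nλ = 2πr_n.
r_n = n²a₀/Z = 272 pm
λ = 2πr_n/n = 2π·272/6 = 285 pm

285 pm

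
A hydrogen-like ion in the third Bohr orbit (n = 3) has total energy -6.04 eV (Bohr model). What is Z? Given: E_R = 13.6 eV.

2

E_n = −E_R Z²/n² ⇒ Z² = −E_n n²/E_R = 6.04 × 3² / 13.6 ≈ 4.00
Z = 2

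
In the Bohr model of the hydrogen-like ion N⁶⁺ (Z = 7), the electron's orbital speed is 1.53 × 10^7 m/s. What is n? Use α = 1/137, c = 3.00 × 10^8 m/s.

1

v_n = Zαc/n ⇒ n = Zαc/v = 7 × 0.00730 × 3.00 × 10^8 / 1.53 × 10^7 ≈ 1.00
n = 1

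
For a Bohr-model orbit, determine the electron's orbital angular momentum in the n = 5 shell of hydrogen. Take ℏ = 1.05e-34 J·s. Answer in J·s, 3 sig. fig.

L_n = nℏ = 5 × 1.05e-34 = 5.25e-34 J·s

5.25e-34 J·s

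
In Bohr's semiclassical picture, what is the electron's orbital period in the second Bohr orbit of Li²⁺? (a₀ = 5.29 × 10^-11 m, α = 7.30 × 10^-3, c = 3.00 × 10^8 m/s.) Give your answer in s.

r = n²a₀/Z = 2²·5.29 × 10^-11/3 = 7.05 × 10^-11 m
v = Zαc/n = 3·0.00730·3.00 × 10^8/2 = 3.29 × 10^6 m/s
T = 2πr/v = 1.35 × 10^-16 s

1.35 × 10^-16 s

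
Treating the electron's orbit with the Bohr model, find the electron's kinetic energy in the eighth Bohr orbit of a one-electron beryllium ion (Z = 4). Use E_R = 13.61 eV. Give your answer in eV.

For a Coulomb orbit the virial theorem gives K = −E_n.
E_n = −E_R·Z²/n², so K = E_R·Z²/n² = 13.61 × 4²/8² = 3.402 eV

3.402 eV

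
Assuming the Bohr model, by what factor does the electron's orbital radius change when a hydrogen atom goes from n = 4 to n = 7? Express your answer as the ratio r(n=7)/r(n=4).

49/16

r ∝ Z^-1 · n^2; with Z fixed, r ∝ n^2.
r(n=7)/r(n=4) = (7/4)^2 = 49/16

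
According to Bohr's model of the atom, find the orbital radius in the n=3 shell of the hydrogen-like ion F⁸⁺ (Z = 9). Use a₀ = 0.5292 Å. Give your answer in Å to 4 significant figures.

r_n = n²a₀/Z = 3² × 0.5292 / 9
    = 9 × 0.5292 / 9 = 0.5292 Å

0.5292 Å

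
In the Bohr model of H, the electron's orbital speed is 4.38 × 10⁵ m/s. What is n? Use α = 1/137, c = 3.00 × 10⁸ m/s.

v_n = Zαc/n ⇒ n = Zαc/v = 1 × 0.00730 × 3.00 × 10⁸ / 4.38 × 10⁵ ≈ 5.00
n = 5

5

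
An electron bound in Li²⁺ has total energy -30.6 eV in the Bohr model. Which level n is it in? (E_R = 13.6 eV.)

2

E_n = −E_R Z²/n² ⇒ n² = E_R Z²/(−E_n) = 13.6 × 3² / 30.6 ≈ 4.00
n = 2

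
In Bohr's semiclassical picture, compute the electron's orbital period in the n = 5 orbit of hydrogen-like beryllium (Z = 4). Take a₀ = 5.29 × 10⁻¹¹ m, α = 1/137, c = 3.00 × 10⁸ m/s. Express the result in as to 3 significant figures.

r = n²a₀/Z = 5²·5.29 × 10⁻¹¹/4 = 3.31 × 10⁻¹⁰ m
v = Zαc/n = 4·0.00730·3.00 × 10⁸/5 = 1.75 × 10⁶ m/s
T = 2πr/v = 1.19 × 10⁻¹⁵ s = 1190 as

1190 as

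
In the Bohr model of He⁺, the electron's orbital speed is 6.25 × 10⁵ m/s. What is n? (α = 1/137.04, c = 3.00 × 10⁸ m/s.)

7

v_n = Zαc/n ⇒ n = Zαc/v = 2 × 0.00730 × 3.00 × 10⁸ / 6.25 × 10⁵ ≈ 7.01
n = 7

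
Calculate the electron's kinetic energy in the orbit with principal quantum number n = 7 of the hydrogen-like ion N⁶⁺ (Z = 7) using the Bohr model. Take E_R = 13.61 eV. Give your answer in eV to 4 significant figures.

For a Coulomb orbit the virial theorem gives K = −E_n.
E_n = −E_R·Z²/n², so K = E_R·Z²/n² = 13.61 × 7²/7² = 13.61 eV

13.61 eV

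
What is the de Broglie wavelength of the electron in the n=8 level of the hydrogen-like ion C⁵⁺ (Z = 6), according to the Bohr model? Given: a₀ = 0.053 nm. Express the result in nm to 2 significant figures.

0.44 nm

The Bohr quantisation condition is nλ = 2πr_n.
r_n = n²a₀/Z = 0.57 nm
λ = 2πr_n/n = 2π·0.57/8 = 0.44 nm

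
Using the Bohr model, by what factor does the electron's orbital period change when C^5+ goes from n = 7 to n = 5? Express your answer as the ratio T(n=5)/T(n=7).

125/343

T ∝ Z^-2 · n^3; with Z fixed, T ∝ n^3.
T(n=5)/T(n=7) = (5/7)^3 = 125/343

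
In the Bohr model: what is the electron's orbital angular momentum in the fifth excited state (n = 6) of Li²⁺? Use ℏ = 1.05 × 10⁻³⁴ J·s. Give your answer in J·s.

6.30 × 10⁻³⁴ J·s

L_n = nℏ = 6 × 1.05 × 10⁻³⁴ = 6.30 × 10⁻³⁴ J·s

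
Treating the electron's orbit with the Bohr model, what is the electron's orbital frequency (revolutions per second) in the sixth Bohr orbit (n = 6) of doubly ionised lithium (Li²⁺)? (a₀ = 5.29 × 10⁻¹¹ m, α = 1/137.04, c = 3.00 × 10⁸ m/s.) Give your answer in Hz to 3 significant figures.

2.74 × 10¹⁴ Hz

r = n²a₀/Z = 6.35 × 10⁻¹⁰ m, v = Zαc/n = 1.09 × 10⁶ m/s
f = v/(2πr) = 2.74 × 10¹⁴ Hz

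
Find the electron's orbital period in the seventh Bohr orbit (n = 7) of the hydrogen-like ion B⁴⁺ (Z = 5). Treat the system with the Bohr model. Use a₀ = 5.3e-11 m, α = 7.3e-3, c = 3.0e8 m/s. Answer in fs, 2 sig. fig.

2.1 fs

r = n²a₀/Z = 7²·5.3e-11/5 = 5.2e-10 m
v = Zαc/n = 5·0.0073·3.0e8/7 = 1.6e6 m/s
T = 2πr/v = 2.1e-15 s = 2.1 fs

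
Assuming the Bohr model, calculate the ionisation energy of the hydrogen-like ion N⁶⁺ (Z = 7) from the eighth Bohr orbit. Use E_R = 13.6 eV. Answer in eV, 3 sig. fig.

E_n = −E_R·Z²/n² = −13.6 × 7²/8² eV = -10.4 eV
Ionisation energy = −E_n = 10.4 eV

10.4 eV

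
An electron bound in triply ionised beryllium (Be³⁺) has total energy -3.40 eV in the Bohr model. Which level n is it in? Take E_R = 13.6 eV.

8

E_n = −E_R Z²/n² ⇒ n² = E_R Z²/(−E_n) = 13.6 × 4² / 3.40 ≈ 64.00
n = 8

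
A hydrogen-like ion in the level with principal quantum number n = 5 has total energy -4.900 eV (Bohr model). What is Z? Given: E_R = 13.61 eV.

E_n = −E_R Z²/n² ⇒ Z² = −E_n n²/E_R = 4.900 × 5² / 13.61 ≈ 9.00
Z = 3

3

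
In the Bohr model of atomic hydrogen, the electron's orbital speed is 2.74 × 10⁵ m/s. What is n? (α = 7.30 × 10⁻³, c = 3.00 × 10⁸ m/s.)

v_n = Zαc/n ⇒ n = Zαc/v = 1 × 0.00730 × 3.00 × 10⁸ / 2.74 × 10⁵ ≈ 7.99
n = 8

8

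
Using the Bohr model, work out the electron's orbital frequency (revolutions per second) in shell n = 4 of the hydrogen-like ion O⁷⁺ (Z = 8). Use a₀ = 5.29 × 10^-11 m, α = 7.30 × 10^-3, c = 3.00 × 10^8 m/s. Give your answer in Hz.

6.59 × 10^15 Hz

r = n²a₀/Z = 1.06 × 10^-10 m, v = Zαc/n = 4.38 × 10^6 m/s
f = v/(2πr) = 6.59 × 10^15 Hz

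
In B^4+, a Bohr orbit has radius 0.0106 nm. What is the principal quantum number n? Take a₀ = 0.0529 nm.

r_n = n²a₀/Z ⇒ n² = rZ/a₀ = 0.0106 × 5 / 0.0529 ≈ 1.00
n = 1

1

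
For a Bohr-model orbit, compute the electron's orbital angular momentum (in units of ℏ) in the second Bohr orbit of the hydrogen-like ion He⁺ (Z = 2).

2

L_n = nℏ, so L/ℏ = n = 2.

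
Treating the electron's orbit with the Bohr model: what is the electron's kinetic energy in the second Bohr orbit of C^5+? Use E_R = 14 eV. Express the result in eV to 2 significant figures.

130 eV

For a Coulomb orbit the virial theorem gives K = −E_n.
E_n = −E_R·Z²/n², so K = E_R·Z²/n² = 14 × 6²/2² = 130 eV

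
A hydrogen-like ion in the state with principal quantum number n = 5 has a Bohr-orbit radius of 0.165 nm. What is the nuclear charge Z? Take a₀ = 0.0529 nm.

8

r_n = n²a₀/Z ⇒ Z = n²a₀/r = 5² × 0.0529 / 0.165 ≈ 8.02
Z = 8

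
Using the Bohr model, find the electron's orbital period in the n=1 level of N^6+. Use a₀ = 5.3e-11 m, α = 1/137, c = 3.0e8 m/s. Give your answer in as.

r = n²a₀/Z = 1²·5.3e-11/7 = 7.6e-12 m
v = Zαc/n = 7·0.0073·3.0e8/1 = 1.5e7 m/s
T = 2πr/v = 3.1e-18 s = 3.1 as

3.1 as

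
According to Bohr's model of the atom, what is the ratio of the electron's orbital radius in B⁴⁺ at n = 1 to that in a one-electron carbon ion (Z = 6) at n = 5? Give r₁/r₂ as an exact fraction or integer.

r ∝ Z^-1 · n^2
r₁/r₂ = (5/6)^-1 · (1/5)^2 = 6/125

6/125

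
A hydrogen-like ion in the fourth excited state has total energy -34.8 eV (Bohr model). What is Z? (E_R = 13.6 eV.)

E_n = −E_R Z²/n² ⇒ Z² = −E_n n²/E_R = 34.8 × 5² / 13.6 ≈ 63.97
Z = 8

8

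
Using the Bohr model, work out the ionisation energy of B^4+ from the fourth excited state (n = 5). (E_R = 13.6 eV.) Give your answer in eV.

E_n = −E_R·Z²/n² = −13.6 × 5²/5² eV = -13.6 eV
Ionisation energy = −E_n = 13.6 eV

13.6 eV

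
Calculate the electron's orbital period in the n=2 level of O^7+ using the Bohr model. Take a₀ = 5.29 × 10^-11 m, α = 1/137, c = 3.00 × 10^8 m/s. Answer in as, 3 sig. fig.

r = n²a₀/Z = 2²·5.29 × 10^-11/8 = 2.65 × 10^-11 m
v = Zαc/n = 8·0.00730·3.00 × 10^8/2 = 8.76 × 10^6 m/s
T = 2πr/v = 1.90 × 10^-17 s = 19.0 as

19.0 as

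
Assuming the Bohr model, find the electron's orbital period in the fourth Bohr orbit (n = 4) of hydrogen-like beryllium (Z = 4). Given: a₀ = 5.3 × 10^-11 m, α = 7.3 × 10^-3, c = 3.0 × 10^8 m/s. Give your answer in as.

r = n²a₀/Z = 4²·5.3 × 10^-11/4 = 2.1 × 10^-10 m
v = Zαc/n = 4·0.0073·3.0 × 10^8/4 = 2.2 × 10^6 m/s
T = 2πr/v = 6.1 × 10^-16 s = 610 as

610 as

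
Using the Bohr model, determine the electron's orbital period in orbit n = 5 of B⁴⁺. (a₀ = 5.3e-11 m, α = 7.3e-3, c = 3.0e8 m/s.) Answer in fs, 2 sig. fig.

0.76 fs

r = n²a₀/Z = 5²·5.3e-11/5 = 2.6e-10 m
v = Zαc/n = 5·0.0073·3.0e8/5 = 2.2e6 m/s
T = 2πr/v = 7.6e-16 s = 0.76 fs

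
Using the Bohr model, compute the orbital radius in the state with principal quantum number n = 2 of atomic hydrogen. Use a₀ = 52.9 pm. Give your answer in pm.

212 pm

r_n = n²a₀/Z = 2² × 52.9 / 1
    = 4 × 52.9 / 1 = 212 pm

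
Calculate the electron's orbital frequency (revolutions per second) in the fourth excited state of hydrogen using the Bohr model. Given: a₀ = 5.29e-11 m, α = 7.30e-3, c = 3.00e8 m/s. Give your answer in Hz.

5.27e13 Hz

r = n²a₀/Z = 1.32e-9 m, v = Zαc/n = 4.38e5 m/s
f = v/(2πr) = 5.27e13 Hz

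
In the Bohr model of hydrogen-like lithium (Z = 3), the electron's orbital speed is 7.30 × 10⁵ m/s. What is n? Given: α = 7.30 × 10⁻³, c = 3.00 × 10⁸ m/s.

v_n = Zαc/n ⇒ n = Zαc/v = 3 × 0.00730 × 3.00 × 10⁸ / 7.30 × 10⁵ ≈ 9.00
n = 9

9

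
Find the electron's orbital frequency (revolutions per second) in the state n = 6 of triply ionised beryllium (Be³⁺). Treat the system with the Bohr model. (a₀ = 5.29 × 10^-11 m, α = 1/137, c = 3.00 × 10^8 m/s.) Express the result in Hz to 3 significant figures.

4.88 × 10^14 Hz

r = n²a₀/Z = 4.76 × 10^-10 m, v = Zαc/n = 1.46 × 10^6 m/s
f = v/(2πr) = 4.88 × 10^14 Hz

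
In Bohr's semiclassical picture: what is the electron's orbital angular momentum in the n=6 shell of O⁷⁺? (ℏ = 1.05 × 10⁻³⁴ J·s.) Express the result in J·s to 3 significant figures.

6.30 × 10⁻³⁴ J·s

L_n = nℏ = 6 × 1.05 × 10⁻³⁴ = 6.30 × 10⁻³⁴ J·s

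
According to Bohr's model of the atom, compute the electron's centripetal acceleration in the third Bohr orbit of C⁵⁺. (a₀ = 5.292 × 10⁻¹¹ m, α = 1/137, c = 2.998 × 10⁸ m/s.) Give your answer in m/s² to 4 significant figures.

2.413 × 10²³ m/s²

r = n²a₀/Z = 7.938 × 10⁻¹¹ m, v = Zαc/n = 4.377 × 10⁶ m/s
a = v²/r = (4.377 × 10⁶)² / 7.938 × 10⁻¹¹ = 2.413 × 10²³ m/s²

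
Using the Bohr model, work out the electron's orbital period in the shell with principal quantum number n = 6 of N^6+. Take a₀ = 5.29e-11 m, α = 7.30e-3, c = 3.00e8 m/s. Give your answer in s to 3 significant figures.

r = n²a₀/Z = 6²·5.29e-11/7 = 2.72e-10 m
v = Zαc/n = 7·0.00730·3.00e8/6 = 2.56e6 m/s
T = 2πr/v = 6.69e-16 s

6.69e-16 s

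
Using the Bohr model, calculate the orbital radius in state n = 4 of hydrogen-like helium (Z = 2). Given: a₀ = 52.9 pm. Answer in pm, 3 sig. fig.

423 pm

r_n = n²a₀/Z = 4² × 52.9 / 2
    = 16 × 52.9 / 2 = 423 pm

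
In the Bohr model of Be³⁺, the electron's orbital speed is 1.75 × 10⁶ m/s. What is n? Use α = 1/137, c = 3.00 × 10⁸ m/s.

v_n = Zαc/n ⇒ n = Zαc/v = 4 × 0.00730 × 3.00 × 10⁸ / 1.75 × 10⁶ ≈ 5.01
n = 5

5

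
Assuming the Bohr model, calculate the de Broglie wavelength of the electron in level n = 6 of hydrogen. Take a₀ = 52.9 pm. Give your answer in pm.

1990 pm

The Bohr quantisation condition is nλ = 2πr_n.
r_n = n²a₀/Z = 1900 pm
λ = 2πr_n/n = 2π·1900/6 = 1990 pm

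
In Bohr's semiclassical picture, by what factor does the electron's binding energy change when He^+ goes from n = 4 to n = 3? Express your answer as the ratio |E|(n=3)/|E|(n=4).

16/9

|E| ∝ Z^2 · n^-2; with Z fixed, |E| ∝ n^-2.
|E|(n=3)/|E|(n=4) = (3/4)^-2 = 16/9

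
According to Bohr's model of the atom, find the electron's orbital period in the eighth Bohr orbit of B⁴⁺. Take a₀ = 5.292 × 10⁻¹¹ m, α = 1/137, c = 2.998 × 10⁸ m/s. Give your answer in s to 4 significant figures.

3.112 × 10⁻¹⁵ s

r = n²a₀/Z = 8²·5.292 × 10⁻¹¹/5 = 6.774 × 10⁻¹⁰ m
v = Zαc/n = 5·0.007299·2.998 × 10⁸/8 = 1.368 × 10⁶ m/s
T = 2πr/v = 3.112 × 10⁻¹⁵ s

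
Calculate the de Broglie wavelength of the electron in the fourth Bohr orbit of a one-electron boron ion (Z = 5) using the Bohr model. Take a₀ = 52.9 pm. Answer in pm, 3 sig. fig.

266 pm

The Bohr quantisation condition is nλ = 2πr_n.
r_n = n²a₀/Z = 169 pm
λ = 2πr_n/n = 2π·169/4 = 266 pm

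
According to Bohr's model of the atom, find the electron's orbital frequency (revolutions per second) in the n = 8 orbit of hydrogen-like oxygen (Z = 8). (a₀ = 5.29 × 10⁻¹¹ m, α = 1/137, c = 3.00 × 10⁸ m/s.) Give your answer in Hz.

8.24 × 10¹⁴ Hz

r = n²a₀/Z = 4.23 × 10⁻¹⁰ m, v = Zαc/n = 2.19 × 10⁶ m/s
f = v/(2πr) = 8.24 × 10¹⁴ Hz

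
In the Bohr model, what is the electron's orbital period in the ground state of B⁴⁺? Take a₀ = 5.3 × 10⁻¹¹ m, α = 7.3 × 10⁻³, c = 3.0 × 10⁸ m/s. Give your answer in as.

r = n²a₀/Z = 1²·5.3 × 10⁻¹¹/5 = 1.1 × 10⁻¹¹ m
v = Zαc/n = 5·0.0073·3.0 × 10⁸/1 = 1.1 × 10⁷ m/s
T = 2πr/v = 6.1 × 10⁻¹⁸ s = 6.1 as

6.1 as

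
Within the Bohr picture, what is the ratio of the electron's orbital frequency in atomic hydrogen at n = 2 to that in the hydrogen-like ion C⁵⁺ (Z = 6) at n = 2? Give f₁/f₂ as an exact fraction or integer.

f ∝ Z^2 · n^-3
f₁/f₂ = (1/6)^2 · (2/2)^-3 = 1/36

1/36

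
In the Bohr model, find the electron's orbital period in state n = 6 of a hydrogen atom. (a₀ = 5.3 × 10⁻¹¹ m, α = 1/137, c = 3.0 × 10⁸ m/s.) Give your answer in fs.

r = n²a₀/Z = 6²·5.3 × 10⁻¹¹/1 = 1.9 × 10⁻⁹ m
v = Zαc/n = 1·0.0073·3.0 × 10⁸/6 = 3.6 × 10⁵ m/s
T = 2πr/v = 3.3 × 10⁻¹⁴ s = 33 fs

33 fs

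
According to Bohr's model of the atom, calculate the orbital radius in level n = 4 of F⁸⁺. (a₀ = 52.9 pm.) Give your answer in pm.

94.0 pm

r_n = n²a₀/Z = 4² × 52.9 / 9
    = 16 × 52.9 / 9 = 94.0 pm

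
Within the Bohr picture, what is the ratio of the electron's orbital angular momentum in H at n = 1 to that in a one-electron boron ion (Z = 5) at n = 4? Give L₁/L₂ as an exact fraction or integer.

1/4

L = nℏ is independent of Z.
L₁/L₂ = n₁/n₂ = 1/4 = 1/4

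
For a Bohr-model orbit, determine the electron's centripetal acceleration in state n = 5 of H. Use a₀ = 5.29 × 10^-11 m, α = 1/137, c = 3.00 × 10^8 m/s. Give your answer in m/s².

1.45 × 10^20 m/s²

r = n²a₀/Z = 1.32 × 10^-9 m, v = Zαc/n = 4.38 × 10^5 m/s
a = v²/r = (4.38 × 10^5)² / 1.32 × 10^-9 = 1.45 × 10^20 m/s²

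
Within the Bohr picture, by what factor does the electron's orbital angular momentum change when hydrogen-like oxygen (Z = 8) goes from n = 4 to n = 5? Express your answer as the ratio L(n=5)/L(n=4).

L = nℏ depends only on n, so L ∝ n.
L(n=5)/L(n=4) = (5/4)^1 = 5/4

5/4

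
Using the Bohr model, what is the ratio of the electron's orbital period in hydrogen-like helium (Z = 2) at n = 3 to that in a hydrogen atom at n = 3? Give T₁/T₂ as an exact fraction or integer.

1/4

T ∝ Z^-2 · n^3
T₁/T₂ = (2/1)^-2 · (3/3)^3 = 1/4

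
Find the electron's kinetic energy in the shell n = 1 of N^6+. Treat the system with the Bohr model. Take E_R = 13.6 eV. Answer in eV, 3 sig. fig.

666 eV

For a Coulomb orbit the virial theorem gives K = −E_n.
E_n = −E_R·Z²/n², so K = E_R·Z²/n² = 13.6 × 7²/1² = 666 eV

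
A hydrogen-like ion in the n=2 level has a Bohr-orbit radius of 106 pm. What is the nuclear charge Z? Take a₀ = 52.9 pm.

r_n = n²a₀/Z ⇒ Z = n²a₀/r = 2² × 52.9 / 106 ≈ 2.00
Z = 2

2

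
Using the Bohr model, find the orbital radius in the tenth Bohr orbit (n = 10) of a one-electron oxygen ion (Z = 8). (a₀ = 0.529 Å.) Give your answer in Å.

r_n = n²a₀/Z = 10² × 0.529 / 8
    = 100 × 0.529 / 8 = 6.61 Å

6.61 Å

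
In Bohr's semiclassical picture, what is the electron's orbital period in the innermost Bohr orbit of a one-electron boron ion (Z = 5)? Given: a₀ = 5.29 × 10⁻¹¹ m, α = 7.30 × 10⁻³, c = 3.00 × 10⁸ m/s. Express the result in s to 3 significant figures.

6.07 × 10⁻¹⁸ s

r = n²a₀/Z = 1²·5.29 × 10⁻¹¹/5 = 1.06 × 10⁻¹¹ m
v = Zαc/n = 5·0.00730·3.00 × 10⁸/1 = 1.09 × 10⁷ m/s
T = 2πr/v = 6.07 × 10⁻¹⁸ s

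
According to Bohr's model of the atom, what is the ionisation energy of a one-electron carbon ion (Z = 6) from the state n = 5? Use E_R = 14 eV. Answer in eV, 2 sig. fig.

20 eV

E_n = −E_R·Z²/n² = −14 × 6²/5² eV = -20 eV
Ionisation energy = −E_n = 20 eV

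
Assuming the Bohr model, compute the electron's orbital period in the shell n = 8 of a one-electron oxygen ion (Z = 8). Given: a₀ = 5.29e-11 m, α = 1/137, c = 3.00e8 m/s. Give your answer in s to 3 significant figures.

r = n²a₀/Z = 8²·5.29e-11/8 = 4.23e-10 m
v = Zαc/n = 8·0.00730·3.00e8/8 = 2.19e6 m/s
T = 2πr/v = 1.21e-15 s

1.21e-15 s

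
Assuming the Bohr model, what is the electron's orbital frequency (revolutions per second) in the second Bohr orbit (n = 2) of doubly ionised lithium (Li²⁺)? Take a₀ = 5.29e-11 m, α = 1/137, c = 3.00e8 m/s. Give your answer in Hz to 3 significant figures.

r = n²a₀/Z = 7.05e-11 m, v = Zαc/n = 3.28e6 m/s
f = v/(2πr) = 7.41e15 Hz

7.41e15 Hz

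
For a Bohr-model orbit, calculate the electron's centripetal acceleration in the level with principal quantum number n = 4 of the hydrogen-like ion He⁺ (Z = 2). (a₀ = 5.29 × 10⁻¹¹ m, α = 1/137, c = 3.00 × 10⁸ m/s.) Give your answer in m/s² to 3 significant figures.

r = n²a₀/Z = 4.23 × 10⁻¹⁰ m, v = Zαc/n = 1.09 × 10⁶ m/s
a = v²/r = (1.09 × 10⁶)² / 4.23 × 10⁻¹⁰ = 2.83 × 10²¹ m/s²

2.83 × 10²¹ m/s²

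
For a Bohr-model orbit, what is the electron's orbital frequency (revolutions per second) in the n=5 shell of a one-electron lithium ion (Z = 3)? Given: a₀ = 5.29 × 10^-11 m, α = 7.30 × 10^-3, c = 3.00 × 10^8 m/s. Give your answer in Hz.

r = n²a₀/Z = 4.41 × 10^-10 m, v = Zαc/n = 1.31 × 10^6 m/s
f = v/(2πr) = 4.74 × 10^14 Hz

4.74 × 10^14 Hz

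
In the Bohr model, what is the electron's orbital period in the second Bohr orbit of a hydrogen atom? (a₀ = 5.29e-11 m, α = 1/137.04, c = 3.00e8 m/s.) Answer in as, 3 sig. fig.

1210 as

r = n²a₀/Z = 2²·5.29e-11/1 = 2.12e-10 m
v = Zαc/n = 1·0.00730·3.00e8/2 = 1.09e6 m/s
T = 2πr/v = 1.21e-15 s = 1210 as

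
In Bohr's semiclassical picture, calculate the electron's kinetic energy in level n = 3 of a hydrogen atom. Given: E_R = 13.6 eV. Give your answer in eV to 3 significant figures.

For a Coulomb orbit the virial theorem gives K = −E_n.
E_n = −E_R·Z²/n², so K = E_R·Z²/n² = 13.6 × 1²/3² = 1.51 eV

1.51 eV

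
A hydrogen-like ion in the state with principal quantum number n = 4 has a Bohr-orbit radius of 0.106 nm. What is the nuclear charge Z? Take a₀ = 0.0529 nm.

r_n = n²a₀/Z ⇒ Z = n²a₀/r = 4² × 0.0529 / 0.106 ≈ 7.98
Z = 8

8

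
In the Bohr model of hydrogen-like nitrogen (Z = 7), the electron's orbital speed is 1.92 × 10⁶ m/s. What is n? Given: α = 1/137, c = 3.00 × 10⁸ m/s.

v_n = Zαc/n ⇒ n = Zαc/v = 7 × 0.00730 × 3.00 × 10⁸ / 1.92 × 10⁶ ≈ 7.98
n = 8

8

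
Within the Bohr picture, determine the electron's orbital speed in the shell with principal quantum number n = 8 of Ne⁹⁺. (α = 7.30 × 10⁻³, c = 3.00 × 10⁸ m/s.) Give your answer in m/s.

2.74 × 10⁶ m/s

v_n = Zαc/n = 10 × 0.00730 × 3.00 × 10⁸ / 8
    = 2.74 × 10⁶ m/s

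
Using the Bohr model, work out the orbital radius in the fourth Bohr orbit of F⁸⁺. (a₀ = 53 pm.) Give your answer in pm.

94 pm

r_n = n²a₀/Z = 4² × 53 / 9
    = 16 × 53 / 9 = 94 pm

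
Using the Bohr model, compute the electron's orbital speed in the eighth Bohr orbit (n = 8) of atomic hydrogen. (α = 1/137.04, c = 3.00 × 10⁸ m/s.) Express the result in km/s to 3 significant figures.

v_n = Zαc/n = 1 × 0.00730 × 3.00 × 10⁸ / 8
    = 274 km/s

274 km/s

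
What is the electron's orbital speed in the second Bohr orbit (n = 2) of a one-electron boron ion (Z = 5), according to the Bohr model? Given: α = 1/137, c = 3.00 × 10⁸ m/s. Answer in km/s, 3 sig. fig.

v_n = Zαc/n = 5 × 0.00730 × 3.00 × 10⁸ / 2
    = 5470 km/s

5470 km/s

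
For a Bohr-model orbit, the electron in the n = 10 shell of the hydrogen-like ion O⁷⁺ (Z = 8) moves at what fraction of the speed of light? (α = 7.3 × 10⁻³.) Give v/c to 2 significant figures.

v_n = Zαc/n, so v/c = Zα/n = 8 × 0.0073 / 10 = 0.0058

0.0058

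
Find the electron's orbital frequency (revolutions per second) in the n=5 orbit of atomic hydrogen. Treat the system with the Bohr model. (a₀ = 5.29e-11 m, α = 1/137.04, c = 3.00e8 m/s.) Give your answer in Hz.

r = n²a₀/Z = 1.32e-9 m, v = Zαc/n = 4.38e5 m/s
f = v/(2πr) = 5.27e13 Hz

5.27e13 Hz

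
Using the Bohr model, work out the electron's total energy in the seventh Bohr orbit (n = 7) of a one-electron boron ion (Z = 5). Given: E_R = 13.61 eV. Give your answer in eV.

E_n = −E_R·Z²/n² = −13.61 × 5²/7² = -6.944 eV

-6.944 eV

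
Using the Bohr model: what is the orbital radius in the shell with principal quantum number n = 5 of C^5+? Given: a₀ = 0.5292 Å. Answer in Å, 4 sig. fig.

2.205 Å

r_n = n²a₀/Z = 5² × 0.5292 / 6
    = 25 × 0.5292 / 6 = 2.205 Å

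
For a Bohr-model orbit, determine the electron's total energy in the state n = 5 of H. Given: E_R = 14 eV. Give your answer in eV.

E_n = −E_R·Z²/n² = −14 × 1²/5² = -0.56 eV

-0.56 eV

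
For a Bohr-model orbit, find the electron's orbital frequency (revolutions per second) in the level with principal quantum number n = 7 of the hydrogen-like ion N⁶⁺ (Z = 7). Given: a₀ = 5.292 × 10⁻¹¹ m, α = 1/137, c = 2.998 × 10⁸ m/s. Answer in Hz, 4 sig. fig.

r = n²a₀/Z = 3.704 × 10⁻¹⁰ m, v = Zαc/n = 2.188 × 10⁶ m/s
f = v/(2πr) = 9.402 × 10¹⁴ Hz

9.402 × 10¹⁴ Hz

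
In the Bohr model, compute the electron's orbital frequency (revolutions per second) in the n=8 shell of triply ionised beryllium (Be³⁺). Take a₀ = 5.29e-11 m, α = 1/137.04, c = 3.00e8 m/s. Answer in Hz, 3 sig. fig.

2.06e14 Hz

r = n²a₀/Z = 8.46e-10 m, v = Zαc/n = 1.09e6 m/s
f = v/(2πr) = 2.06e14 Hz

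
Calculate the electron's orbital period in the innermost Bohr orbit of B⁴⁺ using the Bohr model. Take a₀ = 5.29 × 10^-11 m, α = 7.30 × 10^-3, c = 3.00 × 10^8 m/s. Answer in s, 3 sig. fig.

r = n²a₀/Z = 1²·5.29 × 10^-11/5 = 1.06 × 10^-11 m
v = Zαc/n = 5·0.00730·3.00 × 10^8/1 = 1.09 × 10^7 m/s
T = 2πr/v = 6.07 × 10^-18 s

6.07 × 10^-18 s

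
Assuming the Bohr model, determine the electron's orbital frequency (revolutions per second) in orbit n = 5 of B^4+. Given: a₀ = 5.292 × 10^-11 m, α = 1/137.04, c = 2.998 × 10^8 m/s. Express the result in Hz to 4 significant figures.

r = n²a₀/Z = 2.646 × 10^-10 m, v = Zαc/n = 2.188 × 10^6 m/s
f = v/(2πr) = 1.316 × 10^15 Hz

1.316 × 10^15 Hz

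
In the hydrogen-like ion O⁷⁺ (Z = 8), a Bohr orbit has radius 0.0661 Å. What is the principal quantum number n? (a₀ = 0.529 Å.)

r_n = n²a₀/Z ⇒ n² = rZ/a₀ = 0.0661 × 8 / 0.529 ≈ 1.00
n = 1

1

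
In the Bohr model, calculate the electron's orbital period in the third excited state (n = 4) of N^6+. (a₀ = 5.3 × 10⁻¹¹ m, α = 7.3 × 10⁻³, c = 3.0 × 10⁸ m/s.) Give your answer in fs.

r = n²a₀/Z = 4²·5.3 × 10⁻¹¹/7 = 1.2 × 10⁻¹⁰ m
v = Zαc/n = 7·0.0073·3.0 × 10⁸/4 = 3.8 × 10⁶ m/s
T = 2πr/v = 2.0 × 10⁻¹⁶ s = 0.20 fs

0.20 fs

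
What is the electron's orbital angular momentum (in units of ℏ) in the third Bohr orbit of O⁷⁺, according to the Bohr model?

3

L_n = nℏ, so L/ℏ = n = 3.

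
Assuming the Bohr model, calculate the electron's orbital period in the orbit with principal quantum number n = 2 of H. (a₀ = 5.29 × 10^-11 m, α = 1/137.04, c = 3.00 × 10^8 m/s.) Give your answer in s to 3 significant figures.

r = n²a₀/Z = 2²·5.29 × 10^-11/1 = 2.12 × 10^-10 m
v = Zαc/n = 1·0.00730·3.00 × 10^8/2 = 1.09 × 10^6 m/s
T = 2πr/v = 1.21 × 10^-15 s

1.21 × 10^-15 s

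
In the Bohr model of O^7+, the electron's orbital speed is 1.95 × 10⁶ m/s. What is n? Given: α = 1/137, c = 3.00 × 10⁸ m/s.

v_n = Zαc/n ⇒ n = Zαc/v = 8 × 0.00730 × 3.00 × 10⁸ / 1.95 × 10⁶ ≈ 8.98
n = 9

9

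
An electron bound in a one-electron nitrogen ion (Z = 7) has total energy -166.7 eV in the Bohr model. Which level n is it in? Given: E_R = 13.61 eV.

2

E_n = −E_R Z²/n² ⇒ n² = E_R Z²/(−E_n) = 13.61 × 7² / 166.7 ≈ 4.00
n = 2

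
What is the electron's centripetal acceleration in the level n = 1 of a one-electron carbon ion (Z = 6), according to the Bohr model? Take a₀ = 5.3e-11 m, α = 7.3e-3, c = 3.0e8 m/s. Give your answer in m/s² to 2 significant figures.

2.0e25 m/s²

r = n²a₀/Z = 8.8e-12 m, v = Zαc/n = 1.3e7 m/s
a = v²/r = (1.3e7)² / 8.8e-12 = 2.0e25 m/s²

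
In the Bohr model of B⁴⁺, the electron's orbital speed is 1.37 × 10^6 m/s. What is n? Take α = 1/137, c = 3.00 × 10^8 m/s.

8

v_n = Zαc/n ⇒ n = Zαc/v = 5 × 0.00730 × 3.00 × 10^8 / 1.37 × 10^6 ≈ 7.99
n = 8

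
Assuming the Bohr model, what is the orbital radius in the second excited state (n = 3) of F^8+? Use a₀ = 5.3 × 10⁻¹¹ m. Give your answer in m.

5.3 × 10⁻¹¹ m

r_n = n²a₀/Z = 3² × 5.3 × 10⁻¹¹ / 9
    = 9 × 5.3 × 10⁻¹¹ / 9 = 5.3 × 10⁻¹¹ m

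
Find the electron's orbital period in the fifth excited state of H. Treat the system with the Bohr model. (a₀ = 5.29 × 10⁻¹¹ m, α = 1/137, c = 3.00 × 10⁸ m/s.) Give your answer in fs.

r = n²a₀/Z = 6²·5.29 × 10⁻¹¹/1 = 1.90 × 10⁻⁹ m
v = Zαc/n = 1·0.00730·3.00 × 10⁸/6 = 3.65 × 10⁵ m/s
T = 2πr/v = 3.28 × 10⁻¹⁴ s = 32.8 fs

32.8 fs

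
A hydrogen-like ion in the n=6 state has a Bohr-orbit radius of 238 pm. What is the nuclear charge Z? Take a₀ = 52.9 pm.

r_n = n²a₀/Z ⇒ Z = n²a₀/r = 6² × 52.9 / 238 ≈ 8.00
Z = 8

8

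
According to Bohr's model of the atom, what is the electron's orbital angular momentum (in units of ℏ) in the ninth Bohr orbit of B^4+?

L_n = nℏ, so L/ℏ = n = 9.

9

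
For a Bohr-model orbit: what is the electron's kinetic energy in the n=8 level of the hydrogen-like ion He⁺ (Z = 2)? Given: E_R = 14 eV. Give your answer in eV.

For a Coulomb orbit the virial theorem gives K = −E_n.
E_n = −E_R·Z²/n², so K = E_R·Z²/n² = 14 × 2²/8² = 0.88 eV

0.88 eV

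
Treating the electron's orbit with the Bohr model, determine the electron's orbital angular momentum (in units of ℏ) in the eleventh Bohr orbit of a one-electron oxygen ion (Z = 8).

11

L_n = nℏ, so L/ℏ = n = 11.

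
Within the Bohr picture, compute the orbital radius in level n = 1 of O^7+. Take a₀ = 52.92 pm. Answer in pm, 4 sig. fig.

r_n = n²a₀/Z = 1² × 52.92 / 8
    = 1 × 52.92 / 8 = 6.615 pm

6.615 pm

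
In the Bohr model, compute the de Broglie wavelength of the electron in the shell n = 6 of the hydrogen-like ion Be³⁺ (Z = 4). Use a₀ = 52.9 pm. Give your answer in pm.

The Bohr quantisation condition is nλ = 2πr_n.
r_n = n²a₀/Z = 476 pm
λ = 2πr_n/n = 2π·476/6 = 499 pm

499 pm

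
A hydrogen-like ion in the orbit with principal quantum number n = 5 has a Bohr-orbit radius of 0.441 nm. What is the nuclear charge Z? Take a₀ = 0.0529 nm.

r_n = n²a₀/Z ⇒ Z = n²a₀/r = 5² × 0.0529 / 0.441 ≈ 3.00
Z = 3

3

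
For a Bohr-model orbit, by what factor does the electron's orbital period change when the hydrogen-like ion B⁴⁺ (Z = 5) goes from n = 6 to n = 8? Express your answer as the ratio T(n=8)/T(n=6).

64/27

T ∝ Z^-2 · n^3; with Z fixed, T ∝ n^3.
T(n=8)/T(n=6) = (8/6)^3 = 64/27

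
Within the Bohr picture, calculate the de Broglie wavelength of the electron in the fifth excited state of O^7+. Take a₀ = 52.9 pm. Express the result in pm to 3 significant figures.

The Bohr quantisation condition is nλ = 2πr_n.
r_n = n²a₀/Z = 238 pm
λ = 2πr_n/n = 2π·238/6 = 249 pm

249 pm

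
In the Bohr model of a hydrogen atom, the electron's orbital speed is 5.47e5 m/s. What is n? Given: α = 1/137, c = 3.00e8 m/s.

v_n = Zαc/n ⇒ n = Zαc/v = 1 × 0.00730 × 3.00e8 / 5.47e5 ≈ 4.00
n = 4

4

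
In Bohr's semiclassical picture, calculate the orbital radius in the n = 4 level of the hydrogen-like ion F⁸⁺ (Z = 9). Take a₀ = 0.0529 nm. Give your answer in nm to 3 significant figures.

r_n = n²a₀/Z = 4² × 0.0529 / 9
    = 16 × 0.0529 / 9 = 0.0940 nm

0.0940 nm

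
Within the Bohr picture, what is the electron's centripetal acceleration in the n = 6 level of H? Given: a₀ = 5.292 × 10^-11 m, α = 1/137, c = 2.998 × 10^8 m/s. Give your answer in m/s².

6.982 × 10^19 m/s²

r = n²a₀/Z = 1.905 × 10^-9 m, v = Zαc/n = 3.647 × 10^5 m/s
a = v²/r = (3.647 × 10^5)² / 1.905 × 10^-9 = 6.982 × 10^19 m/s²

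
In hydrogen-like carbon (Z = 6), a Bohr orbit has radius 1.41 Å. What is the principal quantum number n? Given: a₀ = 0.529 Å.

4

r_n = n²a₀/Z ⇒ n² = rZ/a₀ = 1.41 × 6 / 0.529 ≈ 15.99
n = 4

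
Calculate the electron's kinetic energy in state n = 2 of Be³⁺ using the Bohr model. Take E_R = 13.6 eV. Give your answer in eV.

For a Coulomb orbit the virial theorem gives K = −E_n.
E_n = −E_R·Z²/n², so K = E_R·Z²/n² = 13.6 × 4²/2² = 54.4 eV

54.4 eV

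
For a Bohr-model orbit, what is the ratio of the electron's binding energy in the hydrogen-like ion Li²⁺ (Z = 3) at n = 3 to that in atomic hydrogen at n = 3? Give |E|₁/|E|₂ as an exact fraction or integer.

|E| ∝ Z^2 · n^-2
|E|₁/|E|₂ = (3/1)^2 · (3/3)^-2 = 9

9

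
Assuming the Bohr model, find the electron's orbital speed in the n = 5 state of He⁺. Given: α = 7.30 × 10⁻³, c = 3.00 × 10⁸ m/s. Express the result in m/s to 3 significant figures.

8.76 × 10⁵ m/s

v_n = Zαc/n = 2 × 0.00730 × 3.00 × 10⁸ / 5
    = 8.76 × 10⁵ m/s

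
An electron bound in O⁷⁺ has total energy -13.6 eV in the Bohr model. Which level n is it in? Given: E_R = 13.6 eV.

8

E_n = −E_R Z²/n² ⇒ n² = E_R Z²/(−E_n) = 13.6 × 8² / 13.6 ≈ 64.00
n = 8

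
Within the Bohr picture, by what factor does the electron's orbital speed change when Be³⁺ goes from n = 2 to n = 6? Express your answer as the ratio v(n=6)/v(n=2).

v ∝ Z^1 · n^-1; with Z fixed, v ∝ n^-1.
v(n=6)/v(n=2) = (6/2)^-1 = 1/3

1/3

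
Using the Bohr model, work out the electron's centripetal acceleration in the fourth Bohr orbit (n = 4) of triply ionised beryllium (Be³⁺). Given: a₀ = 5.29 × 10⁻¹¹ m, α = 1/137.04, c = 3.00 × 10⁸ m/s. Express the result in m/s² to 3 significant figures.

2.26 × 10²² m/s²

r = n²a₀/Z = 2.12 × 10⁻¹⁰ m, v = Zαc/n = 2.19 × 10⁶ m/s
a = v²/r = (2.19 × 10⁶)² / 2.12 × 10⁻¹⁰ = 2.26 × 10²² m/s²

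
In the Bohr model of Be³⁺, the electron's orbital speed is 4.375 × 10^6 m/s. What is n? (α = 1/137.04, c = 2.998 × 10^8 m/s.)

2

v_n = Zαc/n ⇒ n = Zαc/v = 4 × 0.007297 × 2.998 × 10^8 / 4.375 × 10^6 ≈ 2.00
n = 2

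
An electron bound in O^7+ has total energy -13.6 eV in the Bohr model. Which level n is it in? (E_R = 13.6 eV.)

E_n = −E_R Z²/n² ⇒ n² = E_R Z²/(−E_n) = 13.6 × 8² / 13.6 ≈ 64.00
n = 8

8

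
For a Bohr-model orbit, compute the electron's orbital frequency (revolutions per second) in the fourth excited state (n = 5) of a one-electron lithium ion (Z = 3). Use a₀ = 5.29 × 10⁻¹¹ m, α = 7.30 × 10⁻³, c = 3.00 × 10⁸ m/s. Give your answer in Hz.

4.74 × 10¹⁴ Hz

r = n²a₀/Z = 4.41 × 10⁻¹⁰ m, v = Zαc/n = 1.31 × 10⁶ m/s
f = v/(2πr) = 4.74 × 10¹⁴ Hz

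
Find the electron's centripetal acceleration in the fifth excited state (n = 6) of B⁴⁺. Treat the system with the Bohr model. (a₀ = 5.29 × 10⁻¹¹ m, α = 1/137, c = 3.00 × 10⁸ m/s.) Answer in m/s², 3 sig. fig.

8.74 × 10²¹ m/s²

r = n²a₀/Z = 3.81 × 10⁻¹⁰ m, v = Zαc/n = 1.82 × 10⁶ m/s
a = v²/r = (1.82 × 10⁶)² / 3.81 × 10⁻¹⁰ = 8.74 × 10²¹ m/s²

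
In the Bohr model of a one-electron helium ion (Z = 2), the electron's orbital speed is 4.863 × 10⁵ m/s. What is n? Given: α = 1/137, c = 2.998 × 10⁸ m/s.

9

v_n = Zαc/n ⇒ n = Zαc/v = 2 × 0.007299 × 2.998 × 10⁸ / 4.863 × 10⁵ ≈ 9.00
n = 9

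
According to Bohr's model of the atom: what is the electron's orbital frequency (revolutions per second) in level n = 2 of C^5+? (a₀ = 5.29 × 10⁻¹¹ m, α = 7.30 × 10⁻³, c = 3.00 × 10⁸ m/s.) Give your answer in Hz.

r = n²a₀/Z = 3.53 × 10⁻¹¹ m, v = Zαc/n = 6.57 × 10⁶ m/s
f = v/(2πr) = 2.96 × 10¹⁶ Hz

2.96 × 10¹⁶ Hz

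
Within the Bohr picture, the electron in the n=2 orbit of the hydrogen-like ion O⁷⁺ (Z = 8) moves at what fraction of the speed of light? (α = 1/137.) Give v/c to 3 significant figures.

v_n = Zαc/n, so v/c = Zα/n = 8 × 0.00730 / 2 = 0.0292

0.0292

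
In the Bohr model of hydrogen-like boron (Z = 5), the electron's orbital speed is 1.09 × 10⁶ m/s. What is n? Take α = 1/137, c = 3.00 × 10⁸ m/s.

v_n = Zαc/n ⇒ n = Zαc/v = 5 × 0.00730 × 3.00 × 10⁸ / 1.09 × 10⁶ ≈ 10.04
n = 10

10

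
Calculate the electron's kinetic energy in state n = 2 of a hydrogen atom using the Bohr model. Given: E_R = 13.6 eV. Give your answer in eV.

For a Coulomb orbit the virial theorem gives K = −E_n.
E_n = −E_R·Z²/n², so K = E_R·Z²/n² = 13.6 × 1²/2² = 3.40 eV

3.40 eV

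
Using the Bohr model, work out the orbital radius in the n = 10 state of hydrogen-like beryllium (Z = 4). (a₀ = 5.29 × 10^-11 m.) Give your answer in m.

r_n = n²a₀/Z = 10² × 5.29 × 10^-11 / 4
    = 100 × 5.29 × 10^-11 / 4 = 1.32 × 10^-9 m

1.32 × 10^-9 m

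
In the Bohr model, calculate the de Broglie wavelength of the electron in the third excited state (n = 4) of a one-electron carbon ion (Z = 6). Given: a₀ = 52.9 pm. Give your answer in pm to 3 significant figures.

The Bohr quantisation condition is nλ = 2πr_n.
r_n = n²a₀/Z = 141 pm
λ = 2πr_n/n = 2π·141/4 = 222 pm

222 pm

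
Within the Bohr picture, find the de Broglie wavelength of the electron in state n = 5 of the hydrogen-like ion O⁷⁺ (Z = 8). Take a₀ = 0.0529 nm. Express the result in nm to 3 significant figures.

The Bohr quantisation condition is nλ = 2πr_n.
r_n = n²a₀/Z = 0.165 nm
λ = 2πr_n/n = 2π·0.165/5 = 0.208 nm

0.208 nm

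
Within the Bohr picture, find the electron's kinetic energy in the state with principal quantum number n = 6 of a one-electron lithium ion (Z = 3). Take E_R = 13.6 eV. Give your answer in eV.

For a Coulomb orbit the virial theorem gives K = −E_n.
E_n = −E_R·Z²/n², so K = E_R·Z²/n² = 13.6 × 3²/6² = 3.40 eV

3.40 eV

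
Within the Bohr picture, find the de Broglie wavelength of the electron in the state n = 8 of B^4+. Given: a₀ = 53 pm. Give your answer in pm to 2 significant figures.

530 pm

The Bohr quantisation condition is nλ = 2πr_n.
r_n = n²a₀/Z = 680 pm
λ = 2πr_n/n = 2π·680/8 = 530 pm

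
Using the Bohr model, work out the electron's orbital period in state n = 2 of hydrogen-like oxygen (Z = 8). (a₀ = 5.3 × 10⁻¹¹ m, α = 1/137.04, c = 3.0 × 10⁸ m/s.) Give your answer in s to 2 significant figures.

r = n²a₀/Z = 2²·5.3 × 10⁻¹¹/8 = 2.6 × 10⁻¹¹ m
v = Zαc/n = 8·0.0073·3.0 × 10⁸/2 = 8.8 × 10⁶ m/s
T = 2πr/v = 1.9 × 10⁻¹⁷ s

1.9 × 10⁻¹⁷ s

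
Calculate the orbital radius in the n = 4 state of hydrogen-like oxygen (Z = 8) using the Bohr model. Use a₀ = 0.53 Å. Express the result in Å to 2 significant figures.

1.1 Å

r_n = n²a₀/Z = 4² × 0.53 / 8
    = 16 × 0.53 / 8 = 1.1 Å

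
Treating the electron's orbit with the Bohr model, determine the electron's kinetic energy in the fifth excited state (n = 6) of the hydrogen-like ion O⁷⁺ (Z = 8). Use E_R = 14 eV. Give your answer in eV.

25 eV

For a Coulomb orbit the virial theorem gives K = −E_n.
E_n = −E_R·Z²/n², so K = E_R·Z²/n² = 14 × 8²/6² = 25 eV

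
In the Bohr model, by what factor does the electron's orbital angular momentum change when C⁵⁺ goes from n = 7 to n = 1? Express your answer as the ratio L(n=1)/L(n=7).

L = nℏ depends only on n, so L ∝ n.
L(n=1)/L(n=7) = (1/7)^1 = 1/7

1/7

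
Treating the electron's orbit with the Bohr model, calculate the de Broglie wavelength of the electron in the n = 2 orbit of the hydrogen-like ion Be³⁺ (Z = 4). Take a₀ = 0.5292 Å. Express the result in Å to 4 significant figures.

1.663 Å

The Bohr quantisation condition is nλ = 2πr_n.
r_n = n²a₀/Z = 0.5292 Å
λ = 2πr_n/n = 2π·0.5292/2 = 1.663 Å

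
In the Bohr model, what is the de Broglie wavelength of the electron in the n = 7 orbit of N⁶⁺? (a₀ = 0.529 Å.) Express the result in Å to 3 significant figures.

The Bohr quantisation condition is nλ = 2πr_n.
r_n = n²a₀/Z = 3.70 Å
λ = 2πr_n/n = 2π·3.70/7 = 3.32 Å

3.32 Å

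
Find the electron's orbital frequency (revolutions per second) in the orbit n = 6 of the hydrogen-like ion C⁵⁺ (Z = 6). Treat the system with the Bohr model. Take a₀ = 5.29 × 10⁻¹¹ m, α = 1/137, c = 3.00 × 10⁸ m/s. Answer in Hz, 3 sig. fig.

1.10 × 10¹⁵ Hz

r = n²a₀/Z = 3.17 × 10⁻¹⁰ m, v = Zαc/n = 2.19 × 10⁶ m/s
f = v/(2πr) = 1.10 × 10¹⁵ Hz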